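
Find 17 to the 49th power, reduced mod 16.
1

Repeated squaring. Binary of 49 = 110001.
17^1 ≡ 1 (mod 16); 17^2 ≡ 1 (mod 16); 17^4 ≡ 1 (mod 16); 17^8 ≡ 1 (mod 16); 17^16 ≡ 1 (mod 16); 17^32 ≡ 1 (mod 16)
17^49 = 17^1 × 17^16 × 17^32 ≡ 1 (mod 16)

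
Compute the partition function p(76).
9289091

p(n) counts ways to write n as a sum of positive integers (order ignored).
Euler's pentagonal recurrence: p(k) = p(k-1) + p(k-2) - p(k-5) - p(k-7) + p(k-12) + p(k-15) - ... (offsets j(3j∓1)/2, signs ++--, p(0)=1, p(<0)=0).
DP table for k = 0..75: p(0)=1, p(1)=1, p(2)=2, p(3)=3, p(4)=5, p(5)=7, p(6)=11, p(7)=15, p(8)=22, p(9)=30, p(10)=42, p(11)=56, p(12)=77, p(13)=101, p(14)=135, p(15)=176, p(16)=231, p(17)=297, p(18)=385, p(19)=490, p(20)=627, p(21)=792, p(22)=1002, p(23)=1255, p(24)=1575, p(25)=1958, p(26)=2436, p(27)=3010, p(28)=3718, p(29)=4565, p(30)=5604, p(31)=6842, p(32)=8349, p(33)=10143, p(34)=12310, p(35)=14883, p(36)=17977, p(37)=21637, p(38)=26015, p(39)=31185, p(40)=37338, p(41)=44583, p(42)=53174, p(43)=63261, p(44)=75175, p(45)=89134, p(46)=105558, p(47)=124754, p(48)=147273, p(49)=173525, p(50)=204226, p(51)=239943, p(52)=281589, p(53)=329931, p(54)=386155, p(55)=451276, p(56)=526823, p(57)=614154, p(58)=715220, p(59)=831820, p(60)=966467, p(61)=1121505, p(62)=1300156, p(63)=1505499, p(64)=1741630, p(65)=2012558, p(66)=2323520, p(67)=2679689, p(68)=3087735, p(69)=3554345, p(70)=4087968, p(71)=4697205, p(72)=5392783, p(73)=6185689, p(74)=7089500, p(75)=8118264.
Final step: p(76) = p(75) + p(74) - p(71) - p(69) + p(64) + p(61) - p(54) - p(50) + p(41) + p(36) - p(25) - p(19) + p(6)
= 8118264 + 7089500 - 4697205 - 3554345 + 1741630 + 1121505 - 386155 - 204226 + 44583 + 17977 - 1958 - 490 + 11
= 9289091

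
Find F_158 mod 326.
171

Matrix identity: Q^n = [[F_(n+1), F_n], [F_n, F_(n-1)]] with Q = [[1,1],[1,0]].
n = 158 = 10011110₂. Square-and-multiply, entries mod 326:
Q^1 = [[1,1],[1,0]]
Q^2 = (Q^1)² = [[2,1],[1,1]]
Q^4 = (Q^2)² = [[5,3],[3,2]]
Q^9 = (Q^4)²·Q = [[55,34],[34,21]]
Q^19 = (Q^9)²·Q = [[245,269],[269,302]]
Q^39 = (Q^19)²·Q = [[147,30],[30,117]]
Q^79 = (Q^39)²·Q = [[111,15],[15,96]]
Q^158 = (Q^79)² = [[158,171],[171,313]]
F_158 mod 326 = Q^158[0][1] = 171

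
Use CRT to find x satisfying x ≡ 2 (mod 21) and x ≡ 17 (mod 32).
401

Using Chinese Remainder Theorem:
M = 21 × 32 = 672
M1 = 32, M2 = 21
y1 = 32^(-1) mod 21 = 2
y2 = 21^(-1) mod 32 = 29
x = (2×32×2 + 17×21×29) mod 672 = 401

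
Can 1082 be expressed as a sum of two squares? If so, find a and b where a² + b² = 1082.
11² + 31² (a=11, b=31)

Factorization: 1082 = 2 × 541
By Fermat: n is sum of two squares iff every prime p ≡ 3 (mod 4) appears to even power.
All primes ≡ 3 (mod 4) appear to even power.
Search a = 0, 1, 2, … for 1082 - a² a perfect square: first hit at a = 11: 1082 - 121 = 961 = 31².
1082 = 11² + 31² = 121 + 961 ✓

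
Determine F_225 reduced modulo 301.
253

Matrix identity: Q^n = [[F_(n+1), F_n], [F_n, F_(n-1)]] with Q = [[1,1],[1,0]].
n = 225 = 11100001₂. Square-and-multiply, entries mod 301:
Q^1 = [[1,1],[1,0]]
Q^3 = (Q^1)²·Q = [[3,2],[2,1]]
Q^7 = (Q^3)²·Q = [[21,13],[13,8]]
Q^14 = (Q^7)² = [[8,76],[76,233]]
Q^28 = (Q^14)² = [[121,256],[256,166]]
Q^56 = (Q^28)² = [[111,28],[28,83]]
Q^112 = (Q^56)² = [[162,14],[14,148]]
Q^225 = (Q^112)²·Q = [[78,253],[253,126]]
F_225 mod 301 = Q^225[0][1] = 253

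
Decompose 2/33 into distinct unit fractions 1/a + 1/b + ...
1/17 + 1/561

Greedy algorithm:
2/33: ceiling(33/2) = 17, use 1/17
1/561: ceiling(561/1) = 561, use 1/561
Result: 2/33 = 1/17 + 1/561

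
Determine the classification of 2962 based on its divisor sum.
deficient

Proper divisors of 2962: sum = 1 + 2 + 1481 = 1484
Since 1484 < 2962, 2962 is deficient.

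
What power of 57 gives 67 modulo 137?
117

Baby-step giant-step with step n = ⌈√137⌉ = 12.
Baby steps 57^j mod 137 (j:value) for j=0..11: 0:1, 1:57, 2:98, 3:106, 4:14, 5:113, 6:2, 7:114, 8:59, 9:75, 10:28, 11:89.
Giant-step multiplier: 57^(-12) ≡ 57^(136-12) = 57^124 ≡ 103 (mod 137).
Giant steps γ_i = 67·103^i mod 137: γ_0=67, γ_1=51, γ_2=47, γ_3=46, γ_4=80, γ_5=20, γ_6=5, γ_7=104, γ_8=26, γ_9=75 (in table at j=9).
x = i·n + j = 9·12 + 9 = 117.
Check: 57^117 ≡ 67 (mod 137).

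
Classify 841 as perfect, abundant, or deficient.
deficient

Proper divisors of 841: sum = 1 + 29 = 30
Since 30 < 841, 841 is deficient.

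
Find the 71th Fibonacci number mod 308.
265

Matrix identity: Q^n = [[F_(n+1), F_n], [F_n, F_(n-1)]] with Q = [[1,1],[1,0]].
n = 71 = 1000111₂. Square-and-multiply, entries mod 308:
Q^1 = [[1,1],[1,0]]
Q^2 = (Q^1)² = [[2,1],[1,1]]
Q^4 = (Q^2)² = [[5,3],[3,2]]
Q^8 = (Q^4)² = [[34,21],[21,13]]
Q^17 = (Q^8)²·Q = [[120,57],[57,63]]
Q^35 = (Q^17)²·Q = [[52,93],[93,267]]
Q^71 = (Q^35)²·Q = [[56,265],[265,99]]
F_71 mod 308 = Q^71[0][1] = 265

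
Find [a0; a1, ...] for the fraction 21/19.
[1; 9, 2]

Euclidean algorithm steps:
21 = 1 × 19 + 2
19 = 9 × 2 + 1
2 = 2 × 1 + 0
Continued fraction: [1; 9, 2]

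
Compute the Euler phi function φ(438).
144

438 = 2 × 3 × 73
φ(n) = n × ∏(1 - 1/p) for each prime p dividing n
φ(438) = 438 × (1 - 1/2) × (1 - 1/3) × (1 - 1/73) = 144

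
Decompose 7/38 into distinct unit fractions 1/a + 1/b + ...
1/6 + 1/57

Greedy algorithm:
7/38: ceiling(38/7) = 6, use 1/6
1/57: ceiling(57/1) = 57, use 1/57
Result: 7/38 = 1/6 + 1/57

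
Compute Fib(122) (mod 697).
411

Matrix identity: Q^n = [[F_(n+1), F_n], [F_n, F_(n-1)]] with Q = [[1,1],[1,0]].
n = 122 = 1111010₂. Square-and-multiply, entries mod 697:
Q^1 = [[1,1],[1,0]]
Q^3 = (Q^1)²·Q = [[3,2],[2,1]]
Q^7 = (Q^3)²·Q = [[21,13],[13,8]]
Q^15 = (Q^7)²·Q = [[290,610],[610,377]]
Q^30 = (Q^15)² = [[362,519],[519,540]]
Q^61 = (Q^30)²·Q = [[81,327],[327,451]]
Q^122 = (Q^61)² = [[576,411],[411,165]]
F_122 mod 697 = Q^122[0][1] = 411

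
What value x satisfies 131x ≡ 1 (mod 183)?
95

gcd(131, 183) = 1, so the inverse exists.
Extended Euclidean algorithm on (183, 131):
183 = 1 × 131 + 52  ⟹  52 = (1)·183 + (-1)·131
131 = 2 × 52 + 27  ⟹  27 = (-2)·183 + (3)·131
52 = 1 × 27 + 25  ⟹  25 = (3)·183 + (-4)·131
27 = 1 × 25 + 2  ⟹  2 = (-5)·183 + (7)·131
25 = 12 × 2 + 1  ⟹  1 = (63)·183 + (-88)·131
So (-88)·131 ≡ 1 (mod 183), i.e. 131^(-1) ≡ -88 ≡ 95 (mod 183).
Check: 131 × 95 = 12445 ≡ 1 (mod 183)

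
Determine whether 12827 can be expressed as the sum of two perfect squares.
Not possible

Factorization: 12827 = 101 × 127
By Fermat: n is sum of two squares iff every prime p ≡ 3 (mod 4) appears to even power.
Prime(s) ≡ 3 (mod 4) with odd exponent: [(127, 1)]
Therefore 12827 cannot be expressed as a² + b².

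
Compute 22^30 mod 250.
24

Repeated squaring. Binary of 30 = 11110.
22^1 ≡ 22 (mod 250); 22^2 ≡ 234 (mod 250); 22^4 ≡ 6 (mod 250); 22^8 ≡ 36 (mod 250); 22^16 ≡ 46 (mod 250)
22^30 = 22^2 × 22^4 × 22^8 × 22^16 ≡ 24 (mod 250)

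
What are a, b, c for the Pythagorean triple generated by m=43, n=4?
(1833, 344, 1865)

Euclid's formula: a = m² - n², b = 2mn, c = m² + n²
m = 43, n = 4
a = 43² - 4² = 1849 - 16 = 1833
b = 2 × 43 × 4 = 344
c = 43² + 4² = 1849 + 16 = 1865
Verification: 1833² + 344² = 3359889 + 118336 = 3478225 = 1865² ✓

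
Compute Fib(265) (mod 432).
145

Matrix identity: Q^n = [[F_(n+1), F_n], [F_n, F_(n-1)]] with Q = [[1,1],[1,0]].
n = 265 = 100001001₂. Square-and-multiply, entries mod 432:
Q^1 = [[1,1],[1,0]]
Q^2 = (Q^1)² = [[2,1],[1,1]]
Q^4 = (Q^2)² = [[5,3],[3,2]]
Q^8 = (Q^4)² = [[34,21],[21,13]]
Q^16 = (Q^8)² = [[301,123],[123,178]]
Q^33 = (Q^16)²·Q = [[55,322],[322,165]]
Q^66 = (Q^33)² = [[5,424],[424,13]]
Q^132 = (Q^66)² = [[89,288],[288,233]]
Q^265 = (Q^132)²·Q = [[1,145],[145,288]]
F_265 mod 432 = Q^265[0][1] = 145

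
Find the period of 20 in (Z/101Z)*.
50

101 is prime, so ord(20) divides φ(101) = 100.
Divisors of 100: 1, 2, 4, 5, 10, 20, 25, 50, 100.
Repeated squaring: 20^1 ≡ 20, 20^2 ≡ 97, 20^4 ≡ 16, 20^8 ≡ 54, 20^16 ≡ 88, 20^32 ≡ 68, 20^64 ≡ 79 (mod 101).
Test 20^d mod 101 for each divisor d in increasing order:
20^1 ≡ 20
20^2 ≡ 97
20^4 ≡ 16
20^5 = 20^4·20^1 ≡ 17
20^10 = 20^8·20^2 ≡ 87
20^20 = 20^16·20^4 ≡ 95
20^25 = 20^16·20^8·20^1 ≡ 100
20^50 = 20^32·20^16·20^2 ≡ 1  ← first divisor giving 1
The order is 50.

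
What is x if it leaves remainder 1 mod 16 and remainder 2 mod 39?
353

Using Chinese Remainder Theorem:
M = 16 × 39 = 624
M1 = 39, M2 = 16
y1 = 39^(-1) mod 16 = 7
y2 = 16^(-1) mod 39 = 22
x = (1×39×7 + 2×16×22) mod 624 = 353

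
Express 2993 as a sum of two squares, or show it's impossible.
17² + 52² (a=17, b=52)

Factorization: 2993 = 41 × 73
By Fermat: n is sum of two squares iff every prime p ≡ 3 (mod 4) appears to even power.
All primes ≡ 3 (mod 4) appear to even power.
Search a = 0, 1, 2, … for 2993 - a² a perfect square: first hit at a = 17: 2993 - 289 = 2704 = 52².
2993 = 17² + 52² = 289 + 2704 ✓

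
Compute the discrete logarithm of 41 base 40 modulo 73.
52

Baby-step giant-step with step n = ⌈√73⌉ = 9.
Baby steps 40^j mod 73 (j:value) for j=0..8: 0:1, 1:40, 2:67, 3:52, 4:36, 5:53, 6:3, 7:47, 8:55.
Giant-step multiplier: 40^(-9) ≡ 40^(72-9) = 40^63 ≡ 22 (mod 73).
Giant steps γ_i = 41·22^i mod 73: γ_0=41, γ_1=26, γ_2=61, γ_3=28, γ_4=32, γ_5=47 (in table at j=7).
x = i·n + j = 5·9 + 7 = 52.
Check: 40^52 ≡ 41 (mod 73).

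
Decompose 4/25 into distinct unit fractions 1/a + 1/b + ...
1/7 + 1/59 + 1/5163 + 1/53307975

Greedy algorithm:
4/25: ceiling(25/4) = 7, use 1/7
3/175: ceiling(175/3) = 59, use 1/59
2/10325: ceiling(10325/2) = 5163, use 1/5163
1/53307975: ceiling(53307975/1) = 53307975, use 1/53307975
Result: 4/25 = 1/7 + 1/59 + 1/5163 + 1/53307975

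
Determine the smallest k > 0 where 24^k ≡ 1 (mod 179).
178

179 is prime, so ord(24) divides φ(179) = 178.
Divisors of 178: 1, 2, 89, 178.
Repeated squaring: 24^1 ≡ 24, 24^2 ≡ 39, 24^4 ≡ 89, 24^8 ≡ 45, 24^16 ≡ 56, 24^32 ≡ 93, 24^64 ≡ 57, 24^128 ≡ 27 (mod 179).
Test 24^d mod 179 for each divisor d in increasing order:
24^1 ≡ 24
24^2 ≡ 39
24^89 = 24^64·24^16·24^8·24^1 ≡ 178
24^178 = 24^128·24^32·24^16·24^2 ≡ 1  ← first divisor giving 1
The order is 178.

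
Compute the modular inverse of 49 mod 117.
43

gcd(49, 117) = 1, so the inverse exists.
Extended Euclidean algorithm on (117, 49):
117 = 2 × 49 + 19  ⟹  19 = (1)·117 + (-2)·49
49 = 2 × 19 + 11  ⟹  11 = (-2)·117 + (5)·49
19 = 1 × 11 + 8  ⟹  8 = (3)·117 + (-7)·49
11 = 1 × 8 + 3  ⟹  3 = (-5)·117 + (12)·49
8 = 2 × 3 + 2  ⟹  2 = (13)·117 + (-31)·49
3 = 1 × 2 + 1  ⟹  1 = (-18)·117 + (43)·49
So (43)·49 ≡ 1 (mod 117), i.e. 49^(-1) ≡ 43 (mod 117).
Check: 49 × 43 = 2107 ≡ 1 (mod 117)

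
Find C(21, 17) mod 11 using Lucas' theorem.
1

Using Lucas' theorem:
Write n=21 and k=17 in base 11:
n in base 11: [1, 10]
k in base 11: [1, 6]
C(21,17) mod 11 = ∏ C(n_i, k_i) mod 11
Digit binomials (mod 11): C(1,1) = 1; C(10,6) = 210 ≡ 1
Product: 1 × 1 = 1 ≡ 1 (mod 11)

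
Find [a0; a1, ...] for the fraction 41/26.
[1; 1, 1, 2, 1, 3]

Euclidean algorithm steps:
41 = 1 × 26 + 15
26 = 1 × 15 + 11
15 = 1 × 11 + 4
11 = 2 × 4 + 3
4 = 1 × 3 + 1
3 = 3 × 1 + 0
Continued fraction: [1; 1, 1, 2, 1, 3]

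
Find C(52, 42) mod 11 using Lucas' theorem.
0

Using Lucas' theorem:
Write n=52 and k=42 in base 11:
n in base 11: [4, 8]
k in base 11: [3, 9]
C(52,42) mod 11 = ∏ C(n_i, k_i) mod 11
Digit binomials (mod 11): C(4,3) = 4; C(8,9) = 0 (k_i > n_i)
Product: 4 × 0 = 0 ≡ 0 (mod 11)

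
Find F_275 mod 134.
69

Matrix identity: Q^n = [[F_(n+1), F_n], [F_n, F_(n-1)]] with Q = [[1,1],[1,0]].
n = 275 = 100010011₂. Square-and-multiply, entries mod 134:
Q^1 = [[1,1],[1,0]]
Q^2 = (Q^1)² = [[2,1],[1,1]]
Q^4 = (Q^2)² = [[5,3],[3,2]]
Q^8 = (Q^4)² = [[34,21],[21,13]]
Q^17 = (Q^8)²·Q = [[38,123],[123,49]]
Q^34 = (Q^17)² = [[91,115],[115,110]]
Q^68 = (Q^34)² = [[66,67],[67,133]]
Q^137 = (Q^68)²·Q = [[68,1],[1,67]]
Q^275 = (Q^137)²·Q = [[70,69],[69,1]]
F_275 mod 134 = Q^275[0][1] = 69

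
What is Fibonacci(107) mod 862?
599

Matrix identity: Q^n = [[F_(n+1), F_n], [F_n, F_(n-1)]] with Q = [[1,1],[1,0]].
n = 107 = 1101011₂. Square-and-multiply, entries mod 862:
Q^1 = [[1,1],[1,0]]
Q^3 = (Q^1)²·Q = [[3,2],[2,1]]
Q^6 = (Q^3)² = [[13,8],[8,5]]
Q^13 = (Q^6)²·Q = [[377,233],[233,144]]
Q^26 = (Q^13)² = [[744,713],[713,31]]
Q^53 = (Q^26)²·Q = [[816,783],[783,33]]
Q^107 = (Q^53)²·Q = [[764,599],[599,165]]
F_107 mod 862 = Q^107[0][1] = 599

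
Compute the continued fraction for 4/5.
[0; 1, 4]

Euclidean algorithm steps:
4 = 0 × 5 + 4
5 = 1 × 4 + 1
4 = 4 × 1 + 0
Continued fraction: [0; 1, 4]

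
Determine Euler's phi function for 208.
96

208 = 2^4 × 13
φ(n) = n × ∏(1 - 1/p) for each prime p dividing n
φ(208) = 208 × (1 - 1/2) × (1 - 1/13) = 96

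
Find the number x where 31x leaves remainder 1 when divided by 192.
31

gcd(31, 192) = 1, so the inverse exists.
Extended Euclidean algorithm on (192, 31):
192 = 6 × 31 + 6  ⟹  6 = (1)·192 + (-6)·31
31 = 5 × 6 + 1  ⟹  1 = (-5)·192 + (31)·31
So (31)·31 ≡ 1 (mod 192), i.e. 31^(-1) ≡ 31 (mod 192).
Check: 31 × 31 = 961 ≡ 1 (mod 192)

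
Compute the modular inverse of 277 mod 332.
169

gcd(277, 332) = 1, so the inverse exists.
Extended Euclidean algorithm on (332, 277):
332 = 1 × 277 + 55  ⟹  55 = (1)·332 + (-1)·277
277 = 5 × 55 + 2  ⟹  2 = (-5)·332 + (6)·277
55 = 27 × 2 + 1  ⟹  1 = (136)·332 + (-163)·277
So (-163)·277 ≡ 1 (mod 332), i.e. 277^(-1) ≡ -163 ≡ 169 (mod 332).
Check: 277 × 169 = 46813 ≡ 1 (mod 332)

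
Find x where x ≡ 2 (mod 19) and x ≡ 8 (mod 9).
116

Using Chinese Remainder Theorem:
M = 19 × 9 = 171
M1 = 9, M2 = 19
y1 = 9^(-1) mod 19 = 17
y2 = 19^(-1) mod 9 = 1
x = (2×9×17 + 8×19×1) mod 171 = 116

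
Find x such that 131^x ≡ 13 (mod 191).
168

Baby-step giant-step with step n = ⌈√191⌉ = 14.
Baby steps 131^j mod 191 (j:value) for j=0..13: 0:1, 1:131, 2:162, 3:21, 4:77, 5:155, 6:59, 7:89, 8:8, 9:93, 10:150, 11:168, 12:43, 13:94.
Giant-step multiplier: 131^(-14) ≡ 131^(190-14) = 131^176 ≡ 104 (mod 191).
Giant steps γ_i = 13·104^i mod 191: γ_0=13, γ_1=15, γ_2=32, γ_3=81, γ_4=20, γ_5=170, γ_6=108, γ_7=154, γ_8=163, γ_9=144, γ_10=78, γ_11=90, γ_12=1 (in table at j=0).
x = i·n + j = 12·14 + 0 = 168.
Check: 131^168 ≡ 13 (mod 191).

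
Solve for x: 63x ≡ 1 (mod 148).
47

gcd(63, 148) = 1, so the inverse exists.
Extended Euclidean algorithm on (148, 63):
148 = 2 × 63 + 22  ⟹  22 = (1)·148 + (-2)·63
63 = 2 × 22 + 19  ⟹  19 = (-2)·148 + (5)·63
22 = 1 × 19 + 3  ⟹  3 = (3)·148 + (-7)·63
19 = 6 × 3 + 1  ⟹  1 = (-20)·148 + (47)·63
So (47)·63 ≡ 1 (mod 148), i.e. 63^(-1) ≡ 47 (mod 148).
Check: 63 × 47 = 2961 ≡ 1 (mod 148)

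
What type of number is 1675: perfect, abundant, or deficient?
deficient

Proper divisors of 1675: sum = 1 + 5 + 25 + 67 + 335 = 433
Since 433 < 1675, 1675 is deficient.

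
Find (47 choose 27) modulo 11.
0

Using Lucas' theorem:
Write n=47 and k=27 in base 11:
n in base 11: [4, 3]
k in base 11: [2, 5]
C(47,27) mod 11 = ∏ C(n_i, k_i) mod 11
Digit binomials (mod 11): C(4,2) = 6; C(3,5) = 0 (k_i > n_i)
Product: 6 × 0 = 0 ≡ 0 (mod 11)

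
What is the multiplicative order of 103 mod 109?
108

109 is prime, so ord(103) divides φ(109) = 108.
Divisors of 108: 1, 2, 3, 4, 6, 9, 12, 18, 27, 36, 54, 108.
Repeated squaring: 103^1 ≡ 103, 103^2 ≡ 36, 103^4 ≡ 97, 103^8 ≡ 35, 103^16 ≡ 26, 103^32 ≡ 22, 103^64 ≡ 48 (mod 109).
Test 103^d mod 109 for each divisor d in increasing order:
103^1 ≡ 103
103^2 ≡ 36
103^3 = 103^2·103^1 ≡ 2
103^4 ≡ 97
103^6 = 103^4·103^2 ≡ 4
103^9 = 103^8·103^1 ≡ 8
103^12 = 103^8·103^4 ≡ 16
103^18 = 103^16·103^2 ≡ 64
103^27 = 103^16·103^8·103^2·103^1 ≡ 76
103^36 = 103^32·103^4 ≡ 63
103^54 = 103^32·103^16·103^4·103^2 ≡ 108
103^108 = 103^64·103^32·103^8·103^4 ≡ 1  ← first divisor giving 1
The order is 108.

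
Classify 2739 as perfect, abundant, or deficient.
deficient

Proper divisors of 2739: sum = 1 + 3 + 11 + 33 + 83 + 249 + 913 = 1293
Since 1293 < 2739, 2739 is deficient.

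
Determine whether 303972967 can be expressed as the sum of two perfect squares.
Not possible

Factorization: 303972967 = 53 × 179^3
By Fermat: n is sum of two squares iff every prime p ≡ 3 (mod 4) appears to even power.
Prime(s) ≡ 3 (mod 4) with odd exponent: [(179, 3)]
Therefore 303972967 cannot be expressed as a² + b².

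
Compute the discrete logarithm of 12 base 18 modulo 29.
21

Baby-step giant-step with step n = ⌈√29⌉ = 6.
Baby steps 18^j mod 29 (j:value) for j=0..5: 0:1, 1:18, 2:5, 3:3, 4:25, 5:15.
Giant-step multiplier: 18^(-6) ≡ 18^(28-6) = 18^22 ≡ 13 (mod 29).
Giant steps γ_i = 12·13^i mod 29: γ_0=12, γ_1=11, γ_2=27, γ_3=3 (in table at j=3).
x = i·n + j = 3·6 + 3 = 21.
Check: 18^21 ≡ 12 (mod 29).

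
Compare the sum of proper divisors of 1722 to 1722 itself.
abundant

Proper divisors of 1722: sum = 1 + 2 + 3 + 6 + 7 + 14 + 21 + 41 + 42 + 82 + 123 + 246 + 287 + 574 + 861 = 2310
Since 2310 > 1722, 1722 is abundant.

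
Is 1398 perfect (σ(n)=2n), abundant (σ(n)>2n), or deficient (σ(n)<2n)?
abundant

Proper divisors of 1398: sum = 1 + 2 + 3 + 6 + 233 + 466 + 699 = 1410
Since 1410 > 1398, 1398 is abundant.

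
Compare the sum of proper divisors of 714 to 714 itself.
abundant

Proper divisors of 714: sum = 1 + 2 + 3 + 6 + 7 + 14 + 17 + 21 + 34 + 42 + 51 + 102 + 119 + 238 + 357 = 1014
Since 1014 > 714, 714 is abundant.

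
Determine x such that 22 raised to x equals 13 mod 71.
37

Baby-step giant-step with step n = ⌈√71⌉ = 9.
Baby steps 22^j mod 71 (j:value) for j=0..8: 0:1, 1:22, 2:58, 3:69, 4:27, 5:26, 6:4, 7:17, 8:19.
Giant-step multiplier: 22^(-9) ≡ 22^(70-9) = 22^61 ≡ 62 (mod 71).
Giant steps γ_i = 13·62^i mod 71: γ_0=13, γ_1=25, γ_2=59, γ_3=37, γ_4=22 (in table at j=1).
x = i·n + j = 4·9 + 1 = 37.
Check: 22^37 ≡ 13 (mod 71).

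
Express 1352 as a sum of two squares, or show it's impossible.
14² + 34² (a=14, b=34)

Factorization: 1352 = 2^3 × 13^2
By Fermat: n is sum of two squares iff every prime p ≡ 3 (mod 4) appears to even power.
All primes ≡ 3 (mod 4) appear to even power.
Search a = 0, 1, 2, … for 1352 - a² a perfect square: first hit at a = 14: 1352 - 196 = 1156 = 34².
1352 = 14² + 34² = 196 + 1156 ✓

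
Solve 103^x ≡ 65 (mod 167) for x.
136

Baby-step giant-step with step n = ⌈√167⌉ = 13.
Baby steps 103^j mod 167 (j:value) for j=0..12: 0:1, 1:103, 2:88, 3:46, 4:62, 5:40, 6:112, 7:13, 8:3, 9:142, 10:97, 11:138, 12:19.
Giant-step multiplier: 103^(-13) ≡ 103^(166-13) = 103^153 ≡ 135 (mod 167).
Giant steps γ_i = 65·135^i mod 167: γ_0=65, γ_1=91, γ_2=94, γ_3=165, γ_4=64, γ_5=123, γ_6=72, γ_7=34, γ_8=81, γ_9=80, γ_10=112 (in table at j=6).
x = i·n + j = 10·13 + 6 = 136.
Check: 103^136 ≡ 65 (mod 167).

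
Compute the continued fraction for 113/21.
[5; 2, 1, 1, 1, 2]

Euclidean algorithm steps:
113 = 5 × 21 + 8
21 = 2 × 8 + 5
8 = 1 × 5 + 3
5 = 1 × 3 + 2
3 = 1 × 2 + 1
2 = 2 × 1 + 0
Continued fraction: [5; 2, 1, 1, 1, 2]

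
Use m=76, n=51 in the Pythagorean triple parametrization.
(3175, 7752, 8377)

Euclid's formula: a = m² - n², b = 2mn, c = m² + n²
m = 76, n = 51
a = 76² - 51² = 5776 - 2601 = 3175
b = 2 × 76 × 51 = 7752
c = 76² + 51² = 5776 + 2601 = 8377
Verification: 3175² + 7752² = 10080625 + 60093504 = 70174129 = 8377² ✓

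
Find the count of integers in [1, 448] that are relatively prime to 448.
192

448 = 2^6 × 7
φ(n) = n × ∏(1 - 1/p) for each prime p dividing n
φ(448) = 448 × (1 - 1/2) × (1 - 1/7) = 192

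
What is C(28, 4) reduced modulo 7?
0

Using Lucas' theorem:
Write n=28 and k=4 in base 7:
n in base 7: [4, 0]
k in base 7: [0, 4]
C(28,4) mod 7 = ∏ C(n_i, k_i) mod 7
Digit binomials (mod 7): C(4,0) = 1; C(0,4) = 0 (k_i > n_i)
Product: 1 × 0 = 0 ≡ 0 (mod 7)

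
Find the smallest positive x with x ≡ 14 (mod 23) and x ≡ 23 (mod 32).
727

Using Chinese Remainder Theorem:
M = 23 × 32 = 736
M1 = 32, M2 = 23
y1 = 32^(-1) mod 23 = 18
y2 = 23^(-1) mod 32 = 7
x = (14×32×18 + 23×23×7) mod 736 = 727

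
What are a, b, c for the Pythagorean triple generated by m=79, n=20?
(5841, 3160, 6641)

Euclid's formula: a = m² - n², b = 2mn, c = m² + n²
m = 79, n = 20
a = 79² - 20² = 6241 - 400 = 5841
b = 2 × 79 × 20 = 3160
c = 79² + 20² = 6241 + 400 = 6641
Verification: 5841² + 3160² = 34117281 + 9985600 = 44102881 = 6641² ✓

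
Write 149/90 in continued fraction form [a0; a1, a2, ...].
[1; 1, 1, 1, 9, 3]

Euclidean algorithm steps:
149 = 1 × 90 + 59
90 = 1 × 59 + 31
59 = 1 × 31 + 28
31 = 1 × 28 + 3
28 = 9 × 3 + 1
3 = 3 × 1 + 0
Continued fraction: [1; 1, 1, 1, 9, 3]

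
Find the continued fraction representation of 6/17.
[0; 2, 1, 5]

Euclidean algorithm steps:
6 = 0 × 17 + 6
17 = 2 × 6 + 5
6 = 1 × 5 + 1
5 = 5 × 1 + 0
Continued fraction: [0; 2, 1, 5]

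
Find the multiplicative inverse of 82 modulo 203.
52

gcd(82, 203) = 1, so the inverse exists.
Extended Euclidean algorithm on (203, 82):
203 = 2 × 82 + 39  ⟹  39 = (1)·203 + (-2)·82
82 = 2 × 39 + 4  ⟹  4 = (-2)·203 + (5)·82
39 = 9 × 4 + 3  ⟹  3 = (19)·203 + (-47)·82
4 = 1 × 3 + 1  ⟹  1 = (-21)·203 + (52)·82
So (52)·82 ≡ 1 (mod 203), i.e. 82^(-1) ≡ 52 (mod 203).
Check: 82 × 52 = 4264 ≡ 1 (mod 203)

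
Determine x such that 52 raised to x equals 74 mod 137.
72

Baby-step giant-step with step n = ⌈√137⌉ = 12.
Baby steps 52^j mod 137 (j:value) for j=0..11: 0:1, 1:52, 2:101, 3:46, 4:63, 5:125, 6:61, 7:21, 8:133, 9:66, 10:7, 11:90.
Giant-step multiplier: 52^(-12) ≡ 52^(136-12) = 52^124 ≡ 81 (mod 137).
Giant steps γ_i = 74·81^i mod 137: γ_0=74, γ_1=103, γ_2=123, γ_3=99, γ_4=73, γ_5=22, γ_6=1 (in table at j=0).
x = i·n + j = 6·12 + 0 = 72.
Check: 52^72 ≡ 74 (mod 137).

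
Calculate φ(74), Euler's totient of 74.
36

74 = 2 × 37
φ(n) = n × ∏(1 - 1/p) for each prime p dividing n
φ(74) = 74 × (1 - 1/2) × (1 - 1/37) = 36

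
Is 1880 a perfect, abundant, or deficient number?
abundant

Proper divisors of 1880: sum = 1 + 2 + 4 + 5 + 8 + 10 + 20 + 40 + 47 + 94 + 188 + 235 + 376 + 470 + 940 = 2440
Since 2440 > 1880, 1880 is abundant.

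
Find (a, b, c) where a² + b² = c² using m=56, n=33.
(2047, 3696, 4225)

Euclid's formula: a = m² - n², b = 2mn, c = m² + n²
m = 56, n = 33
a = 56² - 33² = 3136 - 1089 = 2047
b = 2 × 56 × 33 = 3696
c = 56² + 33² = 3136 + 1089 = 4225
Verification: 2047² + 3696² = 4190209 + 13660416 = 17850625 = 4225² ✓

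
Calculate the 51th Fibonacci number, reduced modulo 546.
44

Matrix identity: Q^n = [[F_(n+1), F_n], [F_n, F_(n-1)]] with Q = [[1,1],[1,0]].
n = 51 = 110011₂. Square-and-multiply, entries mod 546:
Q^1 = [[1,1],[1,0]]
Q^3 = (Q^1)²·Q = [[3,2],[2,1]]
Q^6 = (Q^3)² = [[13,8],[8,5]]
Q^12 = (Q^6)² = [[233,144],[144,89]]
Q^25 = (Q^12)²·Q = [[181,223],[223,504]]
Q^51 = (Q^25)²·Q = [[465,44],[44,421]]
F_51 mod 546 = Q^51[0][1] = 44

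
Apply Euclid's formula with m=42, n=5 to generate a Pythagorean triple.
(1739, 420, 1789)

Euclid's formula: a = m² - n², b = 2mn, c = m² + n²
m = 42, n = 5
a = 42² - 5² = 1764 - 25 = 1739
b = 2 × 42 × 5 = 420
c = 42² + 5² = 1764 + 25 = 1789
Verification: 1739² + 420² = 3024121 + 176400 = 3200521 = 1789² ✓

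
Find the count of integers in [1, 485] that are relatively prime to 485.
384

485 = 5 × 97
φ(n) = n × ∏(1 - 1/p) for each prime p dividing n
φ(485) = 485 × (1 - 1/5) × (1 - 1/97) = 384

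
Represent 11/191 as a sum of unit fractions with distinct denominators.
1/18 + 1/492 + 1/281916

Greedy algorithm:
11/191: ceiling(191/11) = 18, use 1/18
7/3438: ceiling(3438/7) = 492, use 1/492
1/281916: ceiling(281916/1) = 281916, use 1/281916
Result: 11/191 = 1/18 + 1/492 + 1/281916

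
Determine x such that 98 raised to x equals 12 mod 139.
107

Baby-step giant-step with step n = ⌈√139⌉ = 12.
Baby steps 98^j mod 139 (j:value) for j=0..11: 0:1, 1:98, 2:13, 3:23, 4:30, 5:21, 6:112, 7:134, 8:66, 9:74, 10:24, 11:128.
Giant-step multiplier: 98^(-12) ≡ 98^(138-12) = 98^126 ≡ 45 (mod 139).
Giant steps γ_i = 12·45^i mod 139: γ_0=12, γ_1=123, γ_2=114, γ_3=126, γ_4=110, γ_5=85, γ_6=72, γ_7=43, γ_8=128 (in table at j=11).
x = i·n + j = 8·12 + 11 = 107.
Check: 98^107 ≡ 12 (mod 139).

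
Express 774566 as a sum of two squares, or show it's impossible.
Not possible

Factorization: 774566 = 2 × 13 × 31^3
By Fermat: n is sum of two squares iff every prime p ≡ 3 (mod 4) appears to even power.
Prime(s) ≡ 3 (mod 4) with odd exponent: [(31, 3)]
Therefore 774566 cannot be expressed as a² + b².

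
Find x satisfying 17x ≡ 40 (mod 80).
x ≡ 40 (mod 80)

gcd(17, 80) = 1, which divides 40, so solutions exist.
Find 17^(-1) mod 80 by the extended Euclidean algorithm:
80 = 4 × 17 + 12  ⟹  12 = (1)·80 + (-4)·17
17 = 1 × 12 + 5  ⟹  5 = (-1)·80 + (5)·17
12 = 2 × 5 + 2  ⟹  2 = (3)·80 + (-14)·17
5 = 2 × 2 + 1  ⟹  1 = (-7)·80 + (33)·17
So (33)·17 ≡ 1 (mod 80), i.e. 17^(-1) ≡ 33 (mod 80).
x ≡ 33 × 40 = 1320 ≡ 40 (mod 80).
Check: 17 × 40 = 680 ≡ 40 (mod 80).
Unique solution: x ≡ 40 (mod 80)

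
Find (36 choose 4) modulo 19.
5

Using Lucas' theorem:
Write n=36 and k=4 in base 19:
n in base 19: [1, 17]
k in base 19: [0, 4]
C(36,4) mod 19 = ∏ C(n_i, k_i) mod 19
Digit binomials (mod 19): C(1,0) = 1; C(17,4) = 2380 ≡ 5
Product: 1 × 5 = 5 ≡ 5 (mod 19)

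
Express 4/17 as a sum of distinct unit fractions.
1/5 + 1/29 + 1/1233 + 1/3039345

Greedy algorithm:
4/17: ceiling(17/4) = 5, use 1/5
3/85: ceiling(85/3) = 29, use 1/29
2/2465: ceiling(2465/2) = 1233, use 1/1233
1/3039345: ceiling(3039345/1) = 3039345, use 1/3039345
Result: 4/17 = 1/5 + 1/29 + 1/1233 + 1/3039345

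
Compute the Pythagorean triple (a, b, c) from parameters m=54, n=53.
(107, 5724, 5725)

Euclid's formula: a = m² - n², b = 2mn, c = m² + n²
m = 54, n = 53
a = 54² - 53² = 2916 - 2809 = 107
b = 2 × 54 × 53 = 5724
c = 54² + 53² = 2916 + 2809 = 5725
Verification: 107² + 5724² = 11449 + 32764176 = 32775625 = 5725² ✓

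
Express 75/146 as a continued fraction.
[0; 1, 1, 17, 1, 3]

Euclidean algorithm steps:
75 = 0 × 146 + 75
146 = 1 × 75 + 71
75 = 1 × 71 + 4
71 = 17 × 4 + 3
4 = 1 × 3 + 1
3 = 3 × 1 + 0
Continued fraction: [0; 1, 1, 17, 1, 3]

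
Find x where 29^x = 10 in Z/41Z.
24

Baby-step giant-step with step n = ⌈√41⌉ = 7.
Baby steps 29^j mod 41 (j:value) for j=0..6: 0:1, 1:29, 2:21, 3:35, 4:31, 5:38, 6:36.
Giant-step multiplier: 29^(-7) ≡ 29^(40-7) = 29^33 ≡ 13 (mod 41).
Giant steps γ_i = 10·13^i mod 41: γ_0=10, γ_1=7, γ_2=9, γ_3=35 (in table at j=3).
x = i·n + j = 3·7 + 3 = 24.
Check: 29^24 ≡ 10 (mod 41).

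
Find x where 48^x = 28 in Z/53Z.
28

Baby-step giant-step with step n = ⌈√53⌉ = 8.
Baby steps 48^j mod 53 (j:value) for j=0..7: 0:1, 1:48, 2:25, 3:34, 4:42, 5:2, 6:43, 7:50.
Giant-step multiplier: 48^(-8) ≡ 48^(52-8) = 48^44 ≡ 46 (mod 53).
Giant steps γ_i = 28·46^i mod 53: γ_0=28, γ_1=16, γ_2=47, γ_3=42 (in table at j=4).
x = i·n + j = 3·8 + 4 = 28.
Check: 48^28 ≡ 28 (mod 53).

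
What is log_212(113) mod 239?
232

Baby-step giant-step with step n = ⌈√239⌉ = 16.
Baby steps 212^j mod 239 (j:value) for j=0..15: 0:1, 1:212, 2:12, 3:154, 4:144, 5:175, 6:55, 7:188, 8:182, 9:105, 10:33, 11:65, 12:157, 13:63, 14:211, 15:39.
Giant-step multiplier: 212^(-16) ≡ 212^(238-16) = 212^222 ≡ 170 (mod 239).
Giant steps γ_i = 113·170^i mod 239: γ_0=113, γ_1=90, γ_2=4, γ_3=202, γ_4=163, γ_5=225, γ_6=10, γ_7=27, γ_8=49, γ_9=204, γ_10=25, γ_11=187, γ_12=3, γ_13=32, γ_14=182 (in table at j=8).
x = i·n + j = 14·16 + 8 = 232.
Check: 212^232 ≡ 113 (mod 239).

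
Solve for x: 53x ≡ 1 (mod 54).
53

gcd(53, 54) = 1, so the inverse exists.
Extended Euclidean algorithm on (54, 53):
54 = 1 × 53 + 1  ⟹  1 = (1)·54 + (-1)·53
So (-1)·53 ≡ 1 (mod 54), i.e. 53^(-1) ≡ -1 ≡ 53 (mod 54).
Check: 53 × 53 = 2809 ≡ 1 (mod 54)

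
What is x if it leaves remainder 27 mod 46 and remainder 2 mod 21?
947

Using Chinese Remainder Theorem:
M = 46 × 21 = 966
M1 = 21, M2 = 46
y1 = 21^(-1) mod 46 = 11
y2 = 46^(-1) mod 21 = 16
x = (27×21×11 + 2×46×16) mod 966 = 947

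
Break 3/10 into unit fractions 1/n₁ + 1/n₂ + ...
1/4 + 1/20

Greedy algorithm:
3/10: ceiling(10/3) = 4, use 1/4
1/20: ceiling(20/1) = 20, use 1/20
Result: 3/10 = 1/4 + 1/20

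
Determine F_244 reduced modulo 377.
356

Matrix identity: Q^n = [[F_(n+1), F_n], [F_n, F_(n-1)]] with Q = [[1,1],[1,0]].
n = 244 = 11110100₂. Square-and-multiply, entries mod 377:
Q^1 = [[1,1],[1,0]]
Q^3 = (Q^1)²·Q = [[3,2],[2,1]]
Q^7 = (Q^3)²·Q = [[21,13],[13,8]]
Q^15 = (Q^7)²·Q = [[233,233],[233,0]]
Q^30 = (Q^15)² = [[2,1],[1,1]]
Q^61 = (Q^30)²·Q = [[8,5],[5,3]]
Q^122 = (Q^61)² = [[89,55],[55,34]]
Q^244 = (Q^122)² = [[13,356],[356,34]]
F_244 mod 377 = Q^244[0][1] = 356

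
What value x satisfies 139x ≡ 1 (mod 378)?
223

gcd(139, 378) = 1, so the inverse exists.
Extended Euclidean algorithm on (378, 139):
378 = 2 × 139 + 100  ⟹  100 = (1)·378 + (-2)·139
139 = 1 × 100 + 39  ⟹  39 = (-1)·378 + (3)·139
100 = 2 × 39 + 22  ⟹  22 = (3)·378 + (-8)·139
39 = 1 × 22 + 17  ⟹  17 = (-4)·378 + (11)·139
22 = 1 × 17 + 5  ⟹  5 = (7)·378 + (-19)·139
17 = 3 × 5 + 2  ⟹  2 = (-25)·378 + (68)·139
5 = 2 × 2 + 1  ⟹  1 = (57)·378 + (-155)·139
So (-155)·139 ≡ 1 (mod 378), i.e. 139^(-1) ≡ -155 ≡ 223 (mod 378).
Check: 139 × 223 = 30997 ≡ 1 (mod 378)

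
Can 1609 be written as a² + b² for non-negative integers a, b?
3² + 40² (a=3, b=40)

Factorization: 1609 = 1609
By Fermat: n is sum of two squares iff every prime p ≡ 3 (mod 4) appears to even power.
All primes ≡ 3 (mod 4) appear to even power.
Search a = 0, 1, 2, … for 1609 - a² a perfect square: first hit at a = 3: 1609 - 9 = 1600 = 40².
1609 = 3² + 40² = 9 + 1600 ✓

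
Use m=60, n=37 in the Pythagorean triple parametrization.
(2231, 4440, 4969)

Euclid's formula: a = m² - n², b = 2mn, c = m² + n²
m = 60, n = 37
a = 60² - 37² = 3600 - 1369 = 2231
b = 2 × 60 × 37 = 4440
c = 60² + 37² = 3600 + 1369 = 4969
Verification: 2231² + 4440² = 4977361 + 19713600 = 24690961 = 4969² ✓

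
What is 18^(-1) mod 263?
190

gcd(18, 263) = 1, so the inverse exists.
Extended Euclidean algorithm on (263, 18):
263 = 14 × 18 + 11  ⟹  11 = (1)·263 + (-14)·18
18 = 1 × 11 + 7  ⟹  7 = (-1)·263 + (15)·18
11 = 1 × 7 + 4  ⟹  4 = (2)·263 + (-29)·18
7 = 1 × 4 + 3  ⟹  3 = (-3)·263 + (44)·18
4 = 1 × 3 + 1  ⟹  1 = (5)·263 + (-73)·18
So (-73)·18 ≡ 1 (mod 263), i.e. 18^(-1) ≡ -73 ≡ 190 (mod 263).
Check: 18 × 190 = 3420 ≡ 1 (mod 263)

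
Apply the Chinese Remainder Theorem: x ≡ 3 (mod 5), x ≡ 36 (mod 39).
153

Using Chinese Remainder Theorem:
M = 5 × 39 = 195
M1 = 39, M2 = 5
y1 = 39^(-1) mod 5 = 4
y2 = 5^(-1) mod 39 = 8
x = (3×39×4 + 36×5×8) mod 195 = 153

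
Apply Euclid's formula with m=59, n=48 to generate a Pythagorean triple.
(1177, 5664, 5785)

Euclid's formula: a = m² - n², b = 2mn, c = m² + n²
m = 59, n = 48
a = 59² - 48² = 3481 - 2304 = 1177
b = 2 × 59 × 48 = 5664
c = 59² + 48² = 3481 + 2304 = 5785
Verification: 1177² + 5664² = 1385329 + 32080896 = 33466225 = 5785² ✓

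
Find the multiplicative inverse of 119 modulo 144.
23

gcd(119, 144) = 1, so the inverse exists.
Extended Euclidean algorithm on (144, 119):
144 = 1 × 119 + 25  ⟹  25 = (1)·144 + (-1)·119
119 = 4 × 25 + 19  ⟹  19 = (-4)·144 + (5)·119
25 = 1 × 19 + 6  ⟹  6 = (5)·144 + (-6)·119
19 = 3 × 6 + 1  ⟹  1 = (-19)·144 + (23)·119
So (23)·119 ≡ 1 (mod 144), i.e. 119^(-1) ≡ 23 (mod 144).
Check: 119 × 23 = 2737 ≡ 1 (mod 144)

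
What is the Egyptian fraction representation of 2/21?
1/11 + 1/231

Greedy algorithm:
2/21: ceiling(21/2) = 11, use 1/11
1/231: ceiling(231/1) = 231, use 1/231
Result: 2/21 = 1/11 + 1/231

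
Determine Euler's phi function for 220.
80

220 = 2^2 × 5 × 11
φ(n) = n × ∏(1 - 1/p) for each prime p dividing n
φ(220) = 220 × (1 - 1/2) × (1 - 1/5) × (1 - 1/11) = 80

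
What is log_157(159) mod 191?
35

Baby-step giant-step with step n = ⌈√191⌉ = 14.
Baby steps 157^j mod 191 (j:value) for j=0..13: 0:1, 1:157, 2:10, 3:42, 4:100, 5:38, 6:45, 7:189, 8:68, 9:171, 10:107, 11:182, 12:115, 13:101.
Giant-step multiplier: 157^(-14) ≡ 157^(190-14) = 157^176 ≡ 48 (mod 191).
Giant steps γ_i = 159·48^i mod 191: γ_0=159, γ_1=183, γ_2=189 (in table at j=7).
x = i·n + j = 2·14 + 7 = 35.
Check: 157^35 ≡ 159 (mod 191).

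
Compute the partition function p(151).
45060624582

p(n) counts ways to write n as a sum of positive integers (order ignored).
Euler's pentagonal recurrence: p(k) = p(k-1) + p(k-2) - p(k-5) - p(k-7) + p(k-12) + p(k-15) - ... (offsets j(3j∓1)/2, signs ++--, p(0)=1, p(<0)=0).
DP table for k = 0..150: p(0)=1, p(1)=1, p(2)=2, p(3)=3, p(4)=5, p(5)=7, p(6)=11, p(7)=15, p(8)=22, p(9)=30, p(10)=42, p(11)=56, p(12)=77, p(13)=101, p(14)=135, p(15)=176, p(16)=231, p(17)=297, p(18)=385, p(19)=490, p(20)=627, p(21)=792, p(22)=1002, p(23)=1255, p(24)=1575, p(25)=1958, p(26)=2436, p(27)=3010, p(28)=3718, p(29)=4565, p(30)=5604, p(31)=6842, p(32)=8349, p(33)=10143, p(34)=12310, p(35)=14883, p(36)=17977, p(37)=21637, p(38)=26015, p(39)=31185, p(40)=37338, p(41)=44583, p(42)=53174, p(43)=63261, p(44)=75175, p(45)=89134, p(46)=105558, p(47)=124754, p(48)=147273, p(49)=173525, p(50)=204226, p(51)=239943, p(52)=281589, p(53)=329931, p(54)=386155, p(55)=451276, p(56)=526823, p(57)=614154, p(58)=715220, p(59)=831820, p(60)=966467, p(61)=1121505, p(62)=1300156, p(63)=1505499, p(64)=1741630, p(65)=2012558, p(66)=2323520, p(67)=2679689, p(68)=3087735, p(69)=3554345, p(70)=4087968, p(71)=4697205, p(72)=5392783, p(73)=6185689, p(74)=7089500, p(75)=8118264, p(76)=9289091, p(77)=10619863, p(78)=12132164, p(79)=13848650, p(80)=15796476, p(81)=18004327, p(82)=20506255, p(83)=23338469, p(84)=26543660, p(85)=30167357, p(86)=34262962, p(87)=38887673, p(88)=44108109, p(89)=49995925, p(90)=56634173, p(91)=64112359, p(92)=72533807, p(93)=82010177, p(94)=92669720, p(95)=104651419, p(96)=118114304, p(97)=133230930, p(98)=150198136, p(99)=169229875, p(100)=190569292, p(101)=214481126, p(102)=241265379, p(103)=271248950, p(104)=304801365, p(105)=342325709, p(106)=384276336, p(107)=431149389, p(108)=483502844, p(109)=541946240, p(110)=607163746, p(111)=679903203, p(112)=761002156, p(113)=851376628, p(114)=952050665, p(115)=1064144451, p(116)=1188908248, p(117)=1327710076, p(118)=1482074143, p(119)=1653668665, p(120)=1844349560, p(121)=2056148051, p(122)=2291320912, p(123)=2552338241, p(124)=2841940500, p(125)=3163127352, p(126)=3519222692, p(127)=3913864295, p(128)=4351078600, p(129)=4835271870, p(130)=5371315400, p(131)=5964539504, p(132)=6620830889, p(133)=7346629512, p(134)=8149040695, p(135)=9035836076, p(136)=10015581680, p(137)=11097645016, p(138)=12292341831, p(139)=13610949895, p(140)=15065878135, p(141)=16670689208, p(142)=18440293320, p(143)=20390982757, p(144)=22540654445, p(145)=24908858009, p(146)=27517052599, p(147)=30388671978, p(148)=33549419497, p(149)=37027355200, p(150)=40853235313.
Final step: p(151) = p(150) + p(149) - p(146) - p(144) + p(139) + p(136) - p(129) - p(125) + p(116) + p(111) - p(100) - p(94) + p(81) + p(74) - p(59) - p(51) + p(34) + p(25) - p(6)
= 40853235313 + 37027355200 - 27517052599 - 22540654445 + 13610949895 + 10015581680 - 4835271870 - 3163127352 + 1188908248 + 679903203 - 190569292 - 92669720 + 18004327 + 7089500 - 831820 - 239943 + 12310 + 1958 - 11
= 45060624582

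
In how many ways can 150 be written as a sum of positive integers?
40853235313

p(n) counts ways to write n as a sum of positive integers (order ignored).
Euler's pentagonal recurrence: p(k) = p(k-1) + p(k-2) - p(k-5) - p(k-7) + p(k-12) + p(k-15) - ... (offsets j(3j∓1)/2, signs ++--, p(0)=1, p(<0)=0).
DP table for k = 0..149: p(0)=1, p(1)=1, p(2)=2, p(3)=3, p(4)=5, p(5)=7, p(6)=11, p(7)=15, p(8)=22, p(9)=30, p(10)=42, p(11)=56, p(12)=77, p(13)=101, p(14)=135, p(15)=176, p(16)=231, p(17)=297, p(18)=385, p(19)=490, p(20)=627, p(21)=792, p(22)=1002, p(23)=1255, p(24)=1575, p(25)=1958, p(26)=2436, p(27)=3010, p(28)=3718, p(29)=4565, p(30)=5604, p(31)=6842, p(32)=8349, p(33)=10143, p(34)=12310, p(35)=14883, p(36)=17977, p(37)=21637, p(38)=26015, p(39)=31185, p(40)=37338, p(41)=44583, p(42)=53174, p(43)=63261, p(44)=75175, p(45)=89134, p(46)=105558, p(47)=124754, p(48)=147273, p(49)=173525, p(50)=204226, p(51)=239943, p(52)=281589, p(53)=329931, p(54)=386155, p(55)=451276, p(56)=526823, p(57)=614154, p(58)=715220, p(59)=831820, p(60)=966467, p(61)=1121505, p(62)=1300156, p(63)=1505499, p(64)=1741630, p(65)=2012558, p(66)=2323520, p(67)=2679689, p(68)=3087735, p(69)=3554345, p(70)=4087968, p(71)=4697205, p(72)=5392783, p(73)=6185689, p(74)=7089500, p(75)=8118264, p(76)=9289091, p(77)=10619863, p(78)=12132164, p(79)=13848650, p(80)=15796476, p(81)=18004327, p(82)=20506255, p(83)=23338469, p(84)=26543660, p(85)=30167357, p(86)=34262962, p(87)=38887673, p(88)=44108109, p(89)=49995925, p(90)=56634173, p(91)=64112359, p(92)=72533807, p(93)=82010177, p(94)=92669720, p(95)=104651419, p(96)=118114304, p(97)=133230930, p(98)=150198136, p(99)=169229875, p(100)=190569292, p(101)=214481126, p(102)=241265379, p(103)=271248950, p(104)=304801365, p(105)=342325709, p(106)=384276336, p(107)=431149389, p(108)=483502844, p(109)=541946240, p(110)=607163746, p(111)=679903203, p(112)=761002156, p(113)=851376628, p(114)=952050665, p(115)=1064144451, p(116)=1188908248, p(117)=1327710076, p(118)=1482074143, p(119)=1653668665, p(120)=1844349560, p(121)=2056148051, p(122)=2291320912, p(123)=2552338241, p(124)=2841940500, p(125)=3163127352, p(126)=3519222692, p(127)=3913864295, p(128)=4351078600, p(129)=4835271870, p(130)=5371315400, p(131)=5964539504, p(132)=6620830889, p(133)=7346629512, p(134)=8149040695, p(135)=9035836076, p(136)=10015581680, p(137)=11097645016, p(138)=12292341831, p(139)=13610949895, p(140)=15065878135, p(141)=16670689208, p(142)=18440293320, p(143)=20390982757, p(144)=22540654445, p(145)=24908858009, p(146)=27517052599, p(147)=30388671978, p(148)=33549419497, p(149)=37027355200.
Final step: p(150) = p(149) + p(148) - p(145) - p(143) + p(138) + p(135) - p(128) - p(124) + p(115) + p(110) - p(99) - p(93) + p(80) + p(73) - p(58) - p(50) + p(33) + p(24) - p(5)
= 37027355200 + 33549419497 - 24908858009 - 20390982757 + 12292341831 + 9035836076 - 4351078600 - 2841940500 + 1064144451 + 607163746 - 169229875 - 82010177 + 15796476 + 6185689 - 715220 - 204226 + 10143 + 1575 - 7
= 40853235313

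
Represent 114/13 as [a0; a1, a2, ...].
[8; 1, 3, 3]

Euclidean algorithm steps:
114 = 8 × 13 + 10
13 = 1 × 10 + 3
10 = 3 × 3 + 1
3 = 3 × 1 + 0
Continued fraction: [8; 1, 3, 3]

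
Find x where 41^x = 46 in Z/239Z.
59

Baby-step giant-step with step n = ⌈√239⌉ = 16.
Baby steps 41^j mod 239 (j:value) for j=0..15: 0:1, 1:41, 2:8, 3:89, 4:64, 5:234, 6:34, 7:199, 8:33, 9:158, 10:25, 11:69, 12:200, 13:74, 14:166, 15:114.
Giant-step multiplier: 41^(-16) ≡ 41^(238-16) = 41^222 ≡ 124 (mod 239).
Giant steps γ_i = 46·124^i mod 239: γ_0=46, γ_1=207, γ_2=95, γ_3=69 (in table at j=11).
x = i·n + j = 3·16 + 11 = 59.
Check: 41^59 ≡ 46 (mod 239).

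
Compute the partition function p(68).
3087735

p(n) counts ways to write n as a sum of positive integers (order ignored).
Euler's pentagonal recurrence: p(k) = p(k-1) + p(k-2) - p(k-5) - p(k-7) + p(k-12) + p(k-15) - ... (offsets j(3j∓1)/2, signs ++--, p(0)=1, p(<0)=0).
DP table for k = 0..67: p(0)=1, p(1)=1, p(2)=2, p(3)=3, p(4)=5, p(5)=7, p(6)=11, p(7)=15, p(8)=22, p(9)=30, p(10)=42, p(11)=56, p(12)=77, p(13)=101, p(14)=135, p(15)=176, p(16)=231, p(17)=297, p(18)=385, p(19)=490, p(20)=627, p(21)=792, p(22)=1002, p(23)=1255, p(24)=1575, p(25)=1958, p(26)=2436, p(27)=3010, p(28)=3718, p(29)=4565, p(30)=5604, p(31)=6842, p(32)=8349, p(33)=10143, p(34)=12310, p(35)=14883, p(36)=17977, p(37)=21637, p(38)=26015, p(39)=31185, p(40)=37338, p(41)=44583, p(42)=53174, p(43)=63261, p(44)=75175, p(45)=89134, p(46)=105558, p(47)=124754, p(48)=147273, p(49)=173525, p(50)=204226, p(51)=239943, p(52)=281589, p(53)=329931, p(54)=386155, p(55)=451276, p(56)=526823, p(57)=614154, p(58)=715220, p(59)=831820, p(60)=966467, p(61)=1121505, p(62)=1300156, p(63)=1505499, p(64)=1741630, p(65)=2012558, p(66)=2323520, p(67)=2679689.
Final step: p(68) = p(67) + p(66) - p(63) - p(61) + p(56) + p(53) - p(46) - p(42) + p(33) + p(28) - p(17) - p(11)
= 2679689 + 2323520 - 1505499 - 1121505 + 526823 + 329931 - 105558 - 53174 + 10143 + 3718 - 297 - 56
= 3087735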